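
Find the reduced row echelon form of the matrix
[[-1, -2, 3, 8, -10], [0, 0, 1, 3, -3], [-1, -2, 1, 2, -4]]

[[1, 2, 0, 1, 1], [0, 0, 1, 3, -3], [0, 0, 0, 0, 0]]

Multiply R1 by -1.
Add R1 to R3.
Add 2 times R2 to R3.
Add 3 times R2 to R1.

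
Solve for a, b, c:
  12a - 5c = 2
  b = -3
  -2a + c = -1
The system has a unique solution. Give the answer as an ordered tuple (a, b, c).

Form the augmented matrix and row-reduce:
  [ 12  0  -5  |   2 ]
  [  0  1   0  |  -3 ]
  [ -2  0   1  |  -1 ]
r1 → 1/12·r1
r3 → r3 + 2·r1
r3 → 6·r3
r1 → r1 + 5/12·r3
Reading off the last column: a = -3/2, b = -3, c = -4.

(-3/2, -3, -4)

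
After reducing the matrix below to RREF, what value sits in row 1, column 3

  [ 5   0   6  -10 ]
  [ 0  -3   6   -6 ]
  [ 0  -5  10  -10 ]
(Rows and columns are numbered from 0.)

2

r1 ← 1/5·r1
  [ 1   0  6/5   -2 ]
  [ 0  -3    6   -6 ]
  [ 0  -5   10  -10 ]
r2 ← -1/3·r2
  [ 1   0  6/5   -2 ]
  [ 0   1   -2    2 ]
  [ 0  -5   10  -10 ]
r3 ← r3 + 5·r2
  [ 1  0  6/5  -2 ]
  [ 0  1   -2   2 ]
  [ 0  0    0   0 ]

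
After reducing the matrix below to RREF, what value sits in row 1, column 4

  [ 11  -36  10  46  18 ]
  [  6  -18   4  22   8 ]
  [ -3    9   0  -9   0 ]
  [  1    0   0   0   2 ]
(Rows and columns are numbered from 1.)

0

R1 ← 1/11·R1
R2 ← R2 − 6·R1
R3 ← R3 + 3·R1
R4 ← R4 − R1
R2 ← 11/18·R2
R3 ← R3 + 9/11·R2
R4 ← R4 − 36/11·R2
R3 ← 1/2·R3
R4 ← R4 − 2·R3
R2 ← R2 + 8/9·R3
R1 ← R1 − 10/11·R3
R1 ← R1 + 36/11·R2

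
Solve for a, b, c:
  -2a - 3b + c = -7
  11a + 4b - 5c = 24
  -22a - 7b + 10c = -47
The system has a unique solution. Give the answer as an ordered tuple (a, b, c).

Form the augmented matrix and row-reduce:
  [  -2  -3   1  |   -7 ]
  [  11   4  -5  |   24 ]
  [ -22  -7  10  |  -47 ]
R1 → -1/2·R1
  [   1  3/2  -1/2  |  7/2 ]
  [  11    4    -5  |   24 ]
  [ -22   -7    10  |  -47 ]
R2 → R2 − 11·R1
  [   1    3/2  -1/2  |    7/2 ]
  [   0  -25/2   1/2  |  -29/2 ]
  [ -22     -7    10  |    -47 ]
R3 → R3 + 22·R1
  [ 1    3/2  -1/2  |    7/2 ]
  [ 0  -25/2   1/2  |  -29/2 ]
  [ 0     26    -1  |     30 ]
R2 → -2/25·R2
  [ 1  3/2   -1/2  |    7/2 ]
  [ 0    1  -1/25  |  29/25 ]
  [ 0   26     -1  |     30 ]
R3 → R3 − 26·R2
  [ 1  3/2   -1/2  |    7/2 ]
  [ 0    1  -1/25  |  29/25 ]
  [ 0    0   1/25  |  -4/25 ]
R3 → 25·R3
  [ 1  3/2   -1/2  |    7/2 ]
  [ 0    1  -1/25  |  29/25 ]
  [ 0    0      1  |     -4 ]
R2 → R2 + 1/25·R3
  [ 1  3/2  -1/2  |  7/2 ]
  [ 0    1     0  |    1 ]
  [ 0    0     1  |   -4 ]
R1 → R1 + 1/2·R3
  [ 1  3/2  0  |  3/2 ]
  [ 0    1  0  |    1 ]
  [ 0    0  1  |   -4 ]
R1 → R1 − 3/2·R2
  [ 1  0  0  |   0 ]
  [ 0  1  0  |   1 ]
  [ 0  0  1  |  -4 ]
Reading off the last column: a = 0, b = 1, c = -4.

(0, 1, -4)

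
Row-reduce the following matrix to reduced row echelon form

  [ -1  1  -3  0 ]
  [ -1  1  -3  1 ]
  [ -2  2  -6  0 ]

[[1, -1, 3, 0], [0, 0, 0, 1], [0, 0, 0, 0]]

Multiply R1 by -1.
  [  1  -1   3  0 ]
  [ -1   1  -3  1 ]
  [ -2   2  -6  0 ]
Add R1 to R2.
  [  1  -1   3  0 ]
  [  0   0   0  1 ]
  [ -2   2  -6  0 ]
Add 2 times R1 to R3.
  [ 1  -1  3  0 ]
  [ 0   0  0  1 ]
  [ 0   0  0  0 ]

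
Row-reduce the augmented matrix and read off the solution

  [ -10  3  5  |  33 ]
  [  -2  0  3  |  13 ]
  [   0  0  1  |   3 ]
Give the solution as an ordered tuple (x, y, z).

(-2, -2/3, 3)

R1 → -1/10·R1
  [  1  -3/10  -1/2  |  -33/10 ]
  [ -2      0     3  |      13 ]
  [  0      0     1  |       3 ]
R2 → R2 + 2·R1
  [ 1  -3/10  -1/2  |  -33/10 ]
  [ 0   -3/5     2  |    32/5 ]
  [ 0      0     1  |       3 ]
R2 → -5/3·R2
  [ 1  -3/10   -1/2  |  -33/10 ]
  [ 0      1  -10/3  |   -32/3 ]
  [ 0      0      1  |       3 ]
R2 → R2 + 10/3·R3
  [ 1  -3/10  -1/2  |  -33/10 ]
  [ 0      1     0  |    -2/3 ]
  [ 0      0     1  |       3 ]
R1 → R1 + 1/2·R3
  [ 1  -3/10  0  |  -9/5 ]
  [ 0      1  0  |  -2/3 ]
  [ 0      0  1  |     3 ]
R1 → R1 + 3/10·R2
  [ 1  0  0  |    -2 ]
  [ 0  1  0  |  -2/3 ]
  [ 0  0  1  |     3 ]
Reading off the last column: x = -2, y = -2/3, z = 3.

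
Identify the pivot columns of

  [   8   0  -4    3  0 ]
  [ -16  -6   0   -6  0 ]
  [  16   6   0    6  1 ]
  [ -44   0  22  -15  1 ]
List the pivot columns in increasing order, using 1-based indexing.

R1 ← 1/8·R1
  [   1   0  -1/2  3/8  0 ]
  [ -16  -6     0   -6  0 ]
  [  16   6     0    6  1 ]
  [ -44   0    22  -15  1 ]
R2 ← R2 + 16·R1
  [   1   0  -1/2  3/8  0 ]
  [   0  -6    -8    0  0 ]
  [  16   6     0    6  1 ]
  [ -44   0    22  -15  1 ]
R3 ← R3 − 16·R1
  [   1   0  -1/2  3/8  0 ]
  [   0  -6    -8    0  0 ]
  [   0   6     8    0  1 ]
  [ -44   0    22  -15  1 ]
R4 ← R4 + 44·R1
  [ 1   0  -1/2  3/8  0 ]
  [ 0  -6    -8    0  0 ]
  [ 0   6     8    0  1 ]
  [ 0   0     0  3/2  1 ]
R2 ← -1/6·R2
  [ 1  0  -1/2  3/8  0 ]
  [ 0  1   4/3    0  0 ]
  [ 0  6     8    0  1 ]
  [ 0  0     0  3/2  1 ]
R3 ← R3 − 6·R2
  [ 1  0  -1/2  3/8  0 ]
  [ 0  1   4/3    0  0 ]
  [ 0  0     0    0  1 ]
  [ 0  0     0  3/2  1 ]
R3 ↔ R4
  [ 1  0  -1/2  3/8  0 ]
  [ 0  1   4/3    0  0 ]
  [ 0  0     0  3/2  1 ]
  [ 0  0     0    0  1 ]
R3 ← 2/3·R3
  [ 1  0  -1/2  3/8    0 ]
  [ 0  1   4/3    0    0 ]
  [ 0  0     0    1  2/3 ]
  [ 0  0     0    0    1 ]
R3 ← R3 − 2/3·R4
  [ 1  0  -1/2  3/8  0 ]
  [ 0  1   4/3    0  0 ]
  [ 0  0     0    1  0 ]
  [ 0  0     0    0  1 ]
R1 ← R1 − 3/8·R3
  [ 1  0  -1/2  0  0 ]
  [ 0  1   4/3  0  0 ]
  [ 0  0     0  1  0 ]
  [ 0  0     0  0  1 ]
Pivot columns are the columns containing a leading 1.

1, 2, 4, 5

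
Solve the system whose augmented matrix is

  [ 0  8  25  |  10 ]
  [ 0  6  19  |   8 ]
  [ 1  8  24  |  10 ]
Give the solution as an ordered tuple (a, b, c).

r1 ↔ r3
r2 -> 1/6·r2
r3 -> r3 − 8·r2
r3 -> -3·r3
r2 -> r2 − 19/6·r3
r1 -> r1 − 24·r3
r1 -> r1 − 8·r2
Reading off the last column: a = 2, b = -5, c = 2.

(2, -5, 2)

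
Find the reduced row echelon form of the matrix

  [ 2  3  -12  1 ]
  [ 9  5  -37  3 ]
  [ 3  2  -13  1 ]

[[1, 0, -3, 0], [0, 1, -2, 0], [0, 0, 0, 1]]

ρ1 → 1/2·ρ1
  [ 1  3/2   -6  1/2 ]
  [ 9    5  -37    3 ]
  [ 3    2  -13    1 ]
ρ2 → ρ2 − 9·ρ1
  [ 1    3/2   -6   1/2 ]
  [ 0  -17/2   17  -3/2 ]
  [ 3      2  -13     1 ]
ρ3 → ρ3 − 3·ρ1
  [ 1    3/2  -6   1/2 ]
  [ 0  -17/2  17  -3/2 ]
  [ 0   -5/2   5  -1/2 ]
ρ2 → -2/17·ρ2
  [ 1   3/2  -6   1/2 ]
  [ 0     1  -2  3/17 ]
  [ 0  -5/2   5  -1/2 ]
ρ3 → ρ3 + 5/2·ρ2
  [ 1  3/2  -6    1/2 ]
  [ 0    1  -2   3/17 ]
  [ 0    0   0  -1/17 ]
ρ3 → -17·ρ3
  [ 1  3/2  -6   1/2 ]
  [ 0    1  -2  3/17 ]
  [ 0    0   0     1 ]
ρ2 → ρ2 − 3/17·ρ3
  [ 1  3/2  -6  1/2 ]
  [ 0    1  -2    0 ]
  [ 0    0   0    1 ]
ρ1 → ρ1 − 1/2·ρ3
  [ 1  3/2  -6  0 ]
  [ 0    1  -2  0 ]
  [ 0    0   0  1 ]
ρ1 → ρ1 − 3/2·ρ2
  [ 1  0  -3  0 ]
  [ 0  1  -2  0 ]
  [ 0  0   0  1 ]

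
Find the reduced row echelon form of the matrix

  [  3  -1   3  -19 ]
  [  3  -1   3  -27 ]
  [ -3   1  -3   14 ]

Multiply R1 by 1/3.
  [  1  -1/3   1  -19/3 ]
  [  3    -1   3    -27 ]
  [ -3     1  -3     14 ]
Subtract 3 times R1 from R2.
  [  1  -1/3   1  -19/3 ]
  [  0     0   0     -8 ]
  [ -3     1  -3     14 ]
Add 3 times R1 to R3.
  [ 1  -1/3  1  -19/3 ]
  [ 0     0  0     -8 ]
  [ 0     0  0     -5 ]
Multiply R2 by -1/8.
  [ 1  -1/3  1  -19/3 ]
  [ 0     0  0      1 ]
  [ 0     0  0     -5 ]
Add 5 times R2 to R3.
  [ 1  -1/3  1  -19/3 ]
  [ 0     0  0      1 ]
  [ 0     0  0      0 ]
Add 19/3 times R2 to R1.
  [ 1  -1/3  1  0 ]
  [ 0     0  0  1 ]
  [ 0     0  0  0 ]

[[1, -1/3, 1, 0], [0, 0, 0, 1], [0, 0, 0, 0]]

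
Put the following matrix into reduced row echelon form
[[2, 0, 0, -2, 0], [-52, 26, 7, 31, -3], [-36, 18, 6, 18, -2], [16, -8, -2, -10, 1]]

Multiply R1 by 1/2.
  [   1   0   0   -1   0 ]
  [ -52  26   7   31  -3 ]
  [ -36  18   6   18  -2 ]
  [  16  -8  -2  -10   1 ]
Add 52 times R1 to R2.
  [   1   0   0   -1   0 ]
  [   0  26   7  -21  -3 ]
  [ -36  18   6   18  -2 ]
  [  16  -8  -2  -10   1 ]
Add 36 times R1 to R3.
  [  1   0   0   -1   0 ]
  [  0  26   7  -21  -3 ]
  [  0  18   6  -18  -2 ]
  [ 16  -8  -2  -10   1 ]
Subtract 16 times R1 from R4.
  [ 1   0   0   -1   0 ]
  [ 0  26   7  -21  -3 ]
  [ 0  18   6  -18  -2 ]
  [ 0  -8  -2    6   1 ]
Multiply R2 by 1/26.
  [ 1   0     0      -1      0 ]
  [ 0   1  7/26  -21/26  -3/26 ]
  [ 0  18     6     -18     -2 ]
  [ 0  -8    -2       6      1 ]
Subtract 18 times R2 from R3.
  [ 1   0      0      -1      0 ]
  [ 0   1   7/26  -21/26  -3/26 ]
  [ 0   0  15/13  -45/13   1/13 ]
  [ 0  -8     -2       6      1 ]
Add 8 times R2 to R4.
  [ 1  0      0      -1      0 ]
  [ 0  1   7/26  -21/26  -3/26 ]
  [ 0  0  15/13  -45/13   1/13 ]
  [ 0  0   2/13   -6/13   1/13 ]
Multiply R3 by 13/15.
  [ 1  0     0      -1      0 ]
  [ 0  1  7/26  -21/26  -3/26 ]
  [ 0  0     1      -3   1/15 ]
  [ 0  0  2/13   -6/13   1/13 ]
Subtract 2/13 times R3 from R4.
  [ 1  0     0      -1      0 ]
  [ 0  1  7/26  -21/26  -3/26 ]
  [ 0  0     1      -3   1/15 ]
  [ 0  0     0       0   1/15 ]
Multiply R4 by 15.
  [ 1  0     0      -1      0 ]
  [ 0  1  7/26  -21/26  -3/26 ]
  [ 0  0     1      -3   1/15 ]
  [ 0  0     0       0      1 ]
Subtract 1/15 times R4 from R3.
  [ 1  0     0      -1      0 ]
  [ 0  1  7/26  -21/26  -3/26 ]
  [ 0  0     1      -3      0 ]
  [ 0  0     0       0      1 ]
Add 3/26 times R4 to R2.
  [ 1  0     0      -1  0 ]
  [ 0  1  7/26  -21/26  0 ]
  [ 0  0     1      -3  0 ]
  [ 0  0     0       0  1 ]
Subtract 7/26 times R3 from R2.
  [ 1  0  0  -1  0 ]
  [ 0  1  0   0  0 ]
  [ 0  0  1  -3  0 ]
  [ 0  0  0   0  1 ]

[[1, 0, 0, -1, 0], [0, 1, 0, 0, 0], [0, 0, 1, -3, 0], [0, 0, 0, 0, 1]]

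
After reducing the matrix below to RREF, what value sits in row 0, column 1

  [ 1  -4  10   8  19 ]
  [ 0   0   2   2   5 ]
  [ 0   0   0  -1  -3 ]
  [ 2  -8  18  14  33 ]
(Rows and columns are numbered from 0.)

R4 → R4 − 2·R1
  [ 1  -4  10   8  19 ]
  [ 0   0   2   2   5 ]
  [ 0   0   0  -1  -3 ]
  [ 0   0  -2  -2  -5 ]
R2 → 1/2·R2
  [ 1  -4  10   8   19 ]
  [ 0   0   1   1  5/2 ]
  [ 0   0   0  -1   -3 ]
  [ 0   0  -2  -2   -5 ]
R4 → R4 + 2·R2
  [ 1  -4  10   8   19 ]
  [ 0   0   1   1  5/2 ]
  [ 0   0   0  -1   -3 ]
  [ 0   0   0   0    0 ]
R3 → -1·R3
  [ 1  -4  10  8   19 ]
  [ 0   0   1  1  5/2 ]
  [ 0   0   0  1    3 ]
  [ 0   0   0  0    0 ]
R2 → R2 − R3
  [ 1  -4  10  8    19 ]
  [ 0   0   1  0  -1/2 ]
  [ 0   0   0  1     3 ]
  [ 0   0   0  0     0 ]
R1 → R1 − 8·R3
  [ 1  -4  10  0    -5 ]
  [ 0   0   1  0  -1/2 ]
  [ 0   0   0  1     3 ]
  [ 0   0   0  0     0 ]
R1 → R1 − 10·R2
  [ 1  -4  0  0     0 ]
  [ 0   0  1  0  -1/2 ]
  [ 0   0  0  1     3 ]
  [ 0   0  0  0     0 ]

-4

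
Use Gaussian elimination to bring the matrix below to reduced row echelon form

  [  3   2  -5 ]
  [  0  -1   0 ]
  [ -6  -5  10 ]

R1 ← 1/3·R1
  [  1  2/3  -5/3 ]
  [  0   -1     0 ]
  [ -6   -5    10 ]
R3 ← R3 + 6·R1
  [ 1  2/3  -5/3 ]
  [ 0   -1     0 ]
  [ 0   -1     0 ]
R2 ← -1·R2
  [ 1  2/3  -5/3 ]
  [ 0    1     0 ]
  [ 0   -1     0 ]
R3 ← R3 + R2
  [ 1  2/3  -5/3 ]
  [ 0    1     0 ]
  [ 0    0     0 ]
R1 ← R1 − 2/3·R2
  [ 1  0  -5/3 ]
  [ 0  1     0 ]
  [ 0  0     0 ]

[[1, 0, -5/3], [0, 1, 0], [0, 0, 0]]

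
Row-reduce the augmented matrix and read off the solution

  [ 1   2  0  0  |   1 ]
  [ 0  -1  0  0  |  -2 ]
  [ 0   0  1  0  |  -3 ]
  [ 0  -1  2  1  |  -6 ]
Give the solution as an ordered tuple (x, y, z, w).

(-3, 2, -3, 2)

Multiply R2 by -1.
  [ 1   2  0  0  |   1 ]
  [ 0   1  0  0  |   2 ]
  [ 0   0  1  0  |  -3 ]
  [ 0  -1  2  1  |  -6 ]
Add R2 to R4.
  [ 1  2  0  0  |   1 ]
  [ 0  1  0  0  |   2 ]
  [ 0  0  1  0  |  -3 ]
  [ 0  0  2  1  |  -4 ]
Subtract 2 times R3 from R4.
  [ 1  2  0  0  |   1 ]
  [ 0  1  0  0  |   2 ]
  [ 0  0  1  0  |  -3 ]
  [ 0  0  0  1  |   2 ]
Subtract 2 times R2 from R1.
  [ 1  0  0  0  |  -3 ]
  [ 0  1  0  0  |   2 ]
  [ 0  0  1  0  |  -3 ]
  [ 0  0  0  1  |   2 ]
Reading off the last column: x = -3, y = 2, z = -3, w = 2.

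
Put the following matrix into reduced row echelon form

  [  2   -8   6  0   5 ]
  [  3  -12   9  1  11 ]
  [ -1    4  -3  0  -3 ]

[[1, -4, 3, 0, 0], [0, 0, 0, 1, 0], [0, 0, 0, 0, 1]]

Multiply r1 by 1/2.
Subtract 3 times r1 from r2.
Add r1 to r3.
Multiply r3 by -2.
Subtract 7/2 times r3 from r2.
Subtract 5/2 times r3 from r1.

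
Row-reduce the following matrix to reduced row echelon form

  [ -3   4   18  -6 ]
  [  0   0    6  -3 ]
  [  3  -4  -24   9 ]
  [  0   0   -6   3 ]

[[1, -4/3, 0, -1], [0, 0, 1, -1/2], [0, 0, 0, 0], [0, 0, 0, 0]]

r1 ← -1/3·r1
  [ 1  -4/3   -6   2 ]
  [ 0     0    6  -3 ]
  [ 3    -4  -24   9 ]
  [ 0     0   -6   3 ]
r3 ← r3 − 3·r1
  [ 1  -4/3  -6   2 ]
  [ 0     0   6  -3 ]
  [ 0     0  -6   3 ]
  [ 0     0  -6   3 ]
r2 ← 1/6·r2
  [ 1  -4/3  -6     2 ]
  [ 0     0   1  -1/2 ]
  [ 0     0  -6     3 ]
  [ 0     0  -6     3 ]
r3 ← r3 + 6·r2
  [ 1  -4/3  -6     2 ]
  [ 0     0   1  -1/2 ]
  [ 0     0   0     0 ]
  [ 0     0  -6     3 ]
r4 ← r4 + 6·r2
  [ 1  -4/3  -6     2 ]
  [ 0     0   1  -1/2 ]
  [ 0     0   0     0 ]
  [ 0     0   0     0 ]
r1 ← r1 + 6·r2
  [ 1  -4/3  0    -1 ]
  [ 0     0  1  -1/2 ]
  [ 0     0  0     0 ]
  [ 0     0  0     0 ]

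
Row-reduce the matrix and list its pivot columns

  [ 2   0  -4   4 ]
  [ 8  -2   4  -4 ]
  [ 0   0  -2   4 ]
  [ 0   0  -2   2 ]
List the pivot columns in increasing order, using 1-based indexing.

1, 2, 3, 4

ρ1 → 1/2·ρ1
  [ 1   0  -2   2 ]
  [ 8  -2   4  -4 ]
  [ 0   0  -2   4 ]
  [ 0   0  -2   2 ]
ρ2 → ρ2 − 8·ρ1
  [ 1   0  -2    2 ]
  [ 0  -2  20  -20 ]
  [ 0   0  -2    4 ]
  [ 0   0  -2    2 ]
ρ2 → -1/2·ρ2
  [ 1  0   -2   2 ]
  [ 0  1  -10  10 ]
  [ 0  0   -2   4 ]
  [ 0  0   -2   2 ]
ρ3 → -1/2·ρ3
  [ 1  0   -2   2 ]
  [ 0  1  -10  10 ]
  [ 0  0    1  -2 ]
  [ 0  0   -2   2 ]
ρ4 → ρ4 + 2·ρ3
  [ 1  0   -2   2 ]
  [ 0  1  -10  10 ]
  [ 0  0    1  -2 ]
  [ 0  0    0  -2 ]
ρ4 → -1/2·ρ4
  [ 1  0   -2   2 ]
  [ 0  1  -10  10 ]
  [ 0  0    1  -2 ]
  [ 0  0    0   1 ]
ρ3 → ρ3 + 2·ρ4
  [ 1  0   -2   2 ]
  [ 0  1  -10  10 ]
  [ 0  0    1   0 ]
  [ 0  0    0   1 ]
ρ2 → ρ2 − 10·ρ4
  [ 1  0   -2  2 ]
  [ 0  1  -10  0 ]
  [ 0  0    1  0 ]
  [ 0  0    0  1 ]
ρ1 → ρ1 − 2·ρ4
  [ 1  0   -2  0 ]
  [ 0  1  -10  0 ]
  [ 0  0    1  0 ]
  [ 0  0    0  1 ]
ρ2 → ρ2 + 10·ρ3
  [ 1  0  -2  0 ]
  [ 0  1   0  0 ]
  [ 0  0   1  0 ]
  [ 0  0   0  1 ]
ρ1 → ρ1 + 2·ρ3
  [ 1  0  0  0 ]
  [ 0  1  0  0 ]
  [ 0  0  1  0 ]
  [ 0  0  0  1 ]
Pivot columns are the columns containing a leading 1.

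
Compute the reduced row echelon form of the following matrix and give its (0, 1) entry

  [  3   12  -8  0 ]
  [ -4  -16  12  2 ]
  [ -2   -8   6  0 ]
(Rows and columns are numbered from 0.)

R1 := 1/3·R1
  [  1    4  -8/3  0 ]
  [ -4  -16    12  2 ]
  [ -2   -8     6  0 ]
R2 := R2 + 4·R1
  [  1   4  -8/3  0 ]
  [  0   0   4/3  2 ]
  [ -2  -8     6  0 ]
R3 := R3 + 2·R1
  [ 1  4  -8/3  0 ]
  [ 0  0   4/3  2 ]
  [ 0  0   2/3  0 ]
R2 := 3/4·R2
  [ 1  4  -8/3    0 ]
  [ 0  0     1  3/2 ]
  [ 0  0   2/3    0 ]
R3 := R3 − 2/3·R2
  [ 1  4  -8/3    0 ]
  [ 0  0     1  3/2 ]
  [ 0  0     0   -1 ]
R3 := -1·R3
  [ 1  4  -8/3    0 ]
  [ 0  0     1  3/2 ]
  [ 0  0     0    1 ]
R2 := R2 − 3/2·R3
  [ 1  4  -8/3  0 ]
  [ 0  0     1  0 ]
  [ 0  0     0  1 ]
R1 := R1 + 8/3·R2
  [ 1  4  0  0 ]
  [ 0  0  1  0 ]
  [ 0  0  0  1 ]

4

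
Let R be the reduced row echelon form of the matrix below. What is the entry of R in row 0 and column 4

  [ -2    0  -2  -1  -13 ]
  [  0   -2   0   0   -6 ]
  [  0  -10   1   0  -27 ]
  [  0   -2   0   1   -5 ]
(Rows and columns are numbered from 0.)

3

Multiply ρ1 by -1/2.
Multiply ρ2 by -1/2.
Add 10 times ρ2 to ρ3.
Add 2 times ρ2 to ρ4.
Subtract 1/2 times ρ4 from ρ1.
Subtract ρ3 from ρ1.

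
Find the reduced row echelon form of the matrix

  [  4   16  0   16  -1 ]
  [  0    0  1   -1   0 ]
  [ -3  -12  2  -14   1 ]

R1 -> 1/4·R1
R3 -> R3 + 3·R1
R3 -> R3 − 2·R2
R3 -> 4·R3
R1 -> R1 + 1/4·R3

[[1, 4, 0, 4, 0], [0, 0, 1, -1, 0], [0, 0, 0, 0, 1]]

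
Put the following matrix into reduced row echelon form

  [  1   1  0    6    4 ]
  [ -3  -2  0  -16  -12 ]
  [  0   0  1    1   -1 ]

[[1, 0, 0, 4, 4], [0, 1, 0, 2, 0], [0, 0, 1, 1, -1]]

ρ2 -> ρ2 + 3·ρ1
ρ1 -> ρ1 − ρ2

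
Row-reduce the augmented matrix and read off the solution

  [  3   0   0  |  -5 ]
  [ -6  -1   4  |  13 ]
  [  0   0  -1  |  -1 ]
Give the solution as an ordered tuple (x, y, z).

(-5/3, 1, 1)

R1 → 1/3·R1
  [  1   0   0  |  -5/3 ]
  [ -6  -1   4  |    13 ]
  [  0   0  -1  |    -1 ]
R2 → R2 + 6·R1
  [ 1   0   0  |  -5/3 ]
  [ 0  -1   4  |     3 ]
  [ 0   0  -1  |    -1 ]
R2 → -1·R2
  [ 1  0   0  |  -5/3 ]
  [ 0  1  -4  |    -3 ]
  [ 0  0  -1  |    -1 ]
R3 → -1·R3
  [ 1  0   0  |  -5/3 ]
  [ 0  1  -4  |    -3 ]
  [ 0  0   1  |     1 ]
R2 → R2 + 4·R3
  [ 1  0  0  |  -5/3 ]
  [ 0  1  0  |     1 ]
  [ 0  0  1  |     1 ]
Reading off the last column: x = -5/3, y = 1, z = 1.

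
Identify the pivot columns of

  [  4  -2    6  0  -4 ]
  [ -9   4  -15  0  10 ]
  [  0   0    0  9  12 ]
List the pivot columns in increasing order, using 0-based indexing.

R1 → 1/4·R1
  [  1  -1/2  3/2  0  -1 ]
  [ -9     4  -15  0  10 ]
  [  0     0    0  9  12 ]
R2 → R2 + 9·R1
  [ 1  -1/2   3/2  0  -1 ]
  [ 0  -1/2  -3/2  0   1 ]
  [ 0     0     0  9  12 ]
R2 → -2·R2
  [ 1  -1/2  3/2  0  -1 ]
  [ 0     1    3  0  -2 ]
  [ 0     0    0  9  12 ]
R3 → 1/9·R3
  [ 1  -1/2  3/2  0   -1 ]
  [ 0     1    3  0   -2 ]
  [ 0     0    0  1  4/3 ]
R1 → R1 + 1/2·R2
  [ 1  0  3  0   -2 ]
  [ 0  1  3  0   -2 ]
  [ 0  0  0  1  4/3 ]
Pivot columns are the columns containing a leading 1.

0, 1, 3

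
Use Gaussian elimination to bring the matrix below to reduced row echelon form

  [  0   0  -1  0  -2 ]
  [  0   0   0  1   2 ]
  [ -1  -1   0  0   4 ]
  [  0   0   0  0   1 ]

[[1, 1, 0, 0, 0], [0, 0, 1, 0, 0], [0, 0, 0, 1, 0], [0, 0, 0, 0, 1]]

R1 ↔ R3
R1 ← -1·R1
R2 ↔ R3
R2 ← -1·R2
R3 ← R3 − 2·R4
R2 ← R2 − 2·R4
R1 ← R1 + 4·R4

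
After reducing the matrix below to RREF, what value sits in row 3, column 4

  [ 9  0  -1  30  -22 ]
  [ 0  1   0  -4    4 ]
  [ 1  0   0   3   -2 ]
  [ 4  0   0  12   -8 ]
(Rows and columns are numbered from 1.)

-3

R1 ← 1/9·R1
  [ 1  0  -1/9  10/3  -22/9 ]
  [ 0  1     0    -4      4 ]
  [ 1  0     0     3     -2 ]
  [ 4  0     0    12     -8 ]
R3 ← R3 − R1
  [ 1  0  -1/9  10/3  -22/9 ]
  [ 0  1     0    -4      4 ]
  [ 0  0   1/9  -1/3    4/9 ]
  [ 4  0     0    12     -8 ]
R4 ← R4 − 4·R1
  [ 1  0  -1/9  10/3  -22/9 ]
  [ 0  1     0    -4      4 ]
  [ 0  0   1/9  -1/3    4/9 ]
  [ 0  0   4/9  -4/3   16/9 ]
R3 ← 9·R3
  [ 1  0  -1/9  10/3  -22/9 ]
  [ 0  1     0    -4      4 ]
  [ 0  0     1    -3      4 ]
  [ 0  0   4/9  -4/3   16/9 ]
R4 ← R4 − 4/9·R3
  [ 1  0  -1/9  10/3  -22/9 ]
  [ 0  1     0    -4      4 ]
  [ 0  0     1    -3      4 ]
  [ 0  0     0     0      0 ]
R1 ← R1 + 1/9·R3
  [ 1  0  0   3  -2 ]
  [ 0  1  0  -4   4 ]
  [ 0  0  1  -3   4 ]
  [ 0  0  0   0   0 ]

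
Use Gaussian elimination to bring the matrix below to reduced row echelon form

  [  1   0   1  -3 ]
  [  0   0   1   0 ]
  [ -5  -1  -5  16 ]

R3 ← R3 + 5·R1
R2 <-> R3
R2 ← -1·R2
R1 ← R1 − R3

[[1, 0, 0, -3], [0, 1, 0, -1], [0, 0, 1, 0]]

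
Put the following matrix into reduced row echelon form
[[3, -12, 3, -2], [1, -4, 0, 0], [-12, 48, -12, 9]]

Multiply R1 by 1/3.
  [   1  -4    1  -2/3 ]
  [   1  -4    0     0 ]
  [ -12  48  -12     9 ]
Subtract R1 from R2.
  [   1  -4    1  -2/3 ]
  [   0   0   -1   2/3 ]
  [ -12  48  -12     9 ]
Add 12 times R1 to R3.
  [ 1  -4   1  -2/3 ]
  [ 0   0  -1   2/3 ]
  [ 0   0   0     1 ]
Multiply R2 by -1.
  [ 1  -4  1  -2/3 ]
  [ 0   0  1  -2/3 ]
  [ 0   0  0     1 ]
Add 2/3 times R3 to R2.
  [ 1  -4  1  -2/3 ]
  [ 0   0  1     0 ]
  [ 0   0  0     1 ]
Add 2/3 times R3 to R1.
  [ 1  -4  1  0 ]
  [ 0   0  1  0 ]
  [ 0   0  0  1 ]
Subtract R2 from R1.
  [ 1  -4  0  0 ]
  [ 0   0  1  0 ]
  [ 0   0  0  1 ]

[[1, -4, 0, 0], [0, 0, 1, 0], [0, 0, 0, 1]]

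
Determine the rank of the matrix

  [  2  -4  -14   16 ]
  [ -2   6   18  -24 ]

rank = 2

R1 → 1/2·R1
  [  1  -2  -7    8 ]
  [ -2   6  18  -24 ]
R2 → R2 + 2·R1
  [ 1  -2  -7   8 ]
  [ 0   2   4  -8 ]
R2 → 1/2·R2
  [ 1  -2  -7   8 ]
  [ 0   1   2  -4 ]
R1 → R1 + 2·R2
  [ 1  0  -3   0 ]
  [ 0  1   2  -4 ]
The reduced form has 2 nonzero rows.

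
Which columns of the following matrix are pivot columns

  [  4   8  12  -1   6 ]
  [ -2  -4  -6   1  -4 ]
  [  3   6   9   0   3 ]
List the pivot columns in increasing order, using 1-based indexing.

1, 4

Multiply R1 by 1/4.
  [  1   2   3  -1/4  3/2 ]
  [ -2  -4  -6     1   -4 ]
  [  3   6   9     0    3 ]
Add 2 times R1 to R2.
  [ 1  2  3  -1/4  3/2 ]
  [ 0  0  0   1/2   -1 ]
  [ 3  6  9     0    3 ]
Subtract 3 times R1 from R3.
  [ 1  2  3  -1/4   3/2 ]
  [ 0  0  0   1/2    -1 ]
  [ 0  0  0   3/4  -3/2 ]
Multiply R2 by 2.
  [ 1  2  3  -1/4   3/2 ]
  [ 0  0  0     1    -2 ]
  [ 0  0  0   3/4  -3/2 ]
Subtract 3/4 times R2 from R3.
  [ 1  2  3  -1/4  3/2 ]
  [ 0  0  0     1   -2 ]
  [ 0  0  0     0    0 ]
Add 1/4 times R2 to R1.
  [ 1  2  3  0   1 ]
  [ 0  0  0  1  -2 ]
  [ 0  0  0  0   0 ]
Pivot columns are the columns containing a leading 1.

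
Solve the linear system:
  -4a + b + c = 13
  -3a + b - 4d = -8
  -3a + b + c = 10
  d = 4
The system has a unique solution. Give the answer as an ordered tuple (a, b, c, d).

(-3, -1, 2, 4)

Form the augmented matrix and row-reduce:
  [ -4  1  1   0  |  13 ]
  [ -3  1  0  -4  |  -8 ]
  [ -3  1  1   0  |  10 ]
  [  0  0  0   1  |   4 ]
ρ1 := -1/4·ρ1
  [  1  -1/4  -1/4   0  |  -13/4 ]
  [ -3     1     0  -4  |     -8 ]
  [ -3     1     1   0  |     10 ]
  [  0     0     0   1  |      4 ]
ρ2 := ρ2 + 3·ρ1
  [  1  -1/4  -1/4   0  |  -13/4 ]
  [  0   1/4  -3/4  -4  |  -71/4 ]
  [ -3     1     1   0  |     10 ]
  [  0     0     0   1  |      4 ]
ρ3 := ρ3 + 3·ρ1
  [ 1  -1/4  -1/4   0  |  -13/4 ]
  [ 0   1/4  -3/4  -4  |  -71/4 ]
  [ 0   1/4   1/4   0  |    1/4 ]
  [ 0     0     0   1  |      4 ]
ρ2 := 4·ρ2
  [ 1  -1/4  -1/4    0  |  -13/4 ]
  [ 0     1    -3  -16  |    -71 ]
  [ 0   1/4   1/4    0  |    1/4 ]
  [ 0     0     0    1  |      4 ]
ρ3 := ρ3 − 1/4·ρ2
  [ 1  -1/4  -1/4    0  |  -13/4 ]
  [ 0     1    -3  -16  |    -71 ]
  [ 0     0     1    4  |     18 ]
  [ 0     0     0    1  |      4 ]
ρ3 := ρ3 − 4·ρ4
  [ 1  -1/4  -1/4    0  |  -13/4 ]
  [ 0     1    -3  -16  |    -71 ]
  [ 0     0     1    0  |      2 ]
  [ 0     0     0    1  |      4 ]
ρ2 := ρ2 + 16·ρ4
  [ 1  -1/4  -1/4  0  |  -13/4 ]
  [ 0     1    -3  0  |     -7 ]
  [ 0     0     1  0  |      2 ]
  [ 0     0     0  1  |      4 ]
ρ2 := ρ2 + 3·ρ3
  [ 1  -1/4  -1/4  0  |  -13/4 ]
  [ 0     1     0  0  |     -1 ]
  [ 0     0     1  0  |      2 ]
  [ 0     0     0  1  |      4 ]
ρ1 := ρ1 + 1/4·ρ3
  [ 1  -1/4  0  0  |  -11/4 ]
  [ 0     1  0  0  |     -1 ]
  [ 0     0  1  0  |      2 ]
  [ 0     0  0  1  |      4 ]
ρ1 := ρ1 + 1/4·ρ2
  [ 1  0  0  0  |  -3 ]
  [ 0  1  0  0  |  -1 ]
  [ 0  0  1  0  |   2 ]
  [ 0  0  0  1  |   4 ]
Reading off the last column: a = -3, b = -1, c = 2, d = 4.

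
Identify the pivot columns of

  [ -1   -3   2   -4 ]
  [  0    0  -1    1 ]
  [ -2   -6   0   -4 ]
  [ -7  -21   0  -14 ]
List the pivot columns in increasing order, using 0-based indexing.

0, 2

R1 → -1·R1
  [  1    3  -2    4 ]
  [  0    0  -1    1 ]
  [ -2   -6   0   -4 ]
  [ -7  -21   0  -14 ]
R3 → R3 + 2·R1
  [  1    3  -2    4 ]
  [  0    0  -1    1 ]
  [  0    0  -4    4 ]
  [ -7  -21   0  -14 ]
R4 → R4 + 7·R1
  [ 1  3   -2   4 ]
  [ 0  0   -1   1 ]
  [ 0  0   -4   4 ]
  [ 0  0  -14  14 ]
R2 → -1·R2
  [ 1  3   -2   4 ]
  [ 0  0    1  -1 ]
  [ 0  0   -4   4 ]
  [ 0  0  -14  14 ]
R3 → R3 + 4·R2
  [ 1  3   -2   4 ]
  [ 0  0    1  -1 ]
  [ 0  0    0   0 ]
  [ 0  0  -14  14 ]
R4 → R4 + 14·R2
  [ 1  3  -2   4 ]
  [ 0  0   1  -1 ]
  [ 0  0   0   0 ]
  [ 0  0   0   0 ]
R1 → R1 + 2·R2
  [ 1  3  0   2 ]
  [ 0  0  1  -1 ]
  [ 0  0  0   0 ]
  [ 0  0  0   0 ]
Pivot columns are the columns containing a leading 1.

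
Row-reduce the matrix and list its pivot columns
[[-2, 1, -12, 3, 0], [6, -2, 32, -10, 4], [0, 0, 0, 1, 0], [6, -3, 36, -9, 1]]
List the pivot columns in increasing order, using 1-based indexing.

1, 2, 4, 5

R1 -> -1/2·R1
R2 -> R2 − 6·R1
R4 -> R4 − 6·R1
R2 -> R2 − 4·R4
R2 -> R2 + R3
R1 -> R1 + 3/2·R3
R1 -> R1 + 1/2·R2
Pivot columns are the columns containing a leading 1.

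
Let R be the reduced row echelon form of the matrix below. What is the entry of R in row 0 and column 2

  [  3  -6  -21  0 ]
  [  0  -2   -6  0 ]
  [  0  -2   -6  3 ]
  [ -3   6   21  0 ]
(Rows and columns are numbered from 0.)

R1 := 1/3·R1
  [  1  -2  -7  0 ]
  [  0  -2  -6  0 ]
  [  0  -2  -6  3 ]
  [ -3   6  21  0 ]
R4 := R4 + 3·R1
  [ 1  -2  -7  0 ]
  [ 0  -2  -6  0 ]
  [ 0  -2  -6  3 ]
  [ 0   0   0  0 ]
R2 := -1/2·R2
  [ 1  -2  -7  0 ]
  [ 0   1   3  0 ]
  [ 0  -2  -6  3 ]
  [ 0   0   0  0 ]
R3 := R3 + 2·R2
  [ 1  -2  -7  0 ]
  [ 0   1   3  0 ]
  [ 0   0   0  3 ]
  [ 0   0   0  0 ]
R3 := 1/3·R3
  [ 1  -2  -7  0 ]
  [ 0   1   3  0 ]
  [ 0   0   0  1 ]
  [ 0   0   0  0 ]
R1 := R1 + 2·R2
  [ 1  0  -1  0 ]
  [ 0  1   3  0 ]
  [ 0  0   0  1 ]
  [ 0  0   0  0 ]

-1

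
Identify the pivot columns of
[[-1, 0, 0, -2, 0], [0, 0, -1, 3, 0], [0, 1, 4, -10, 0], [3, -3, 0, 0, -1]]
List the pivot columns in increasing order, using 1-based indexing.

1, 2, 3, 5

ρ1 → -1·ρ1
  [ 1   0   0    2   0 ]
  [ 0   0  -1    3   0 ]
  [ 0   1   4  -10   0 ]
  [ 3  -3   0    0  -1 ]
ρ4 → ρ4 − 3·ρ1
  [ 1   0   0    2   0 ]
  [ 0   0  -1    3   0 ]
  [ 0   1   4  -10   0 ]
  [ 0  -3   0   -6  -1 ]
ρ2 ↔ ρ3
  [ 1   0   0    2   0 ]
  [ 0   1   4  -10   0 ]
  [ 0   0  -1    3   0 ]
  [ 0  -3   0   -6  -1 ]
ρ4 → ρ4 + 3·ρ2
  [ 1  0   0    2   0 ]
  [ 0  1   4  -10   0 ]
  [ 0  0  -1    3   0 ]
  [ 0  0  12  -36  -1 ]
ρ3 → -1·ρ3
  [ 1  0   0    2   0 ]
  [ 0  1   4  -10   0 ]
  [ 0  0   1   -3   0 ]
  [ 0  0  12  -36  -1 ]
ρ4 → ρ4 − 12·ρ3
  [ 1  0  0    2   0 ]
  [ 0  1  4  -10   0 ]
  [ 0  0  1   -3   0 ]
  [ 0  0  0    0  -1 ]
ρ4 → -1·ρ4
  [ 1  0  0    2  0 ]
  [ 0  1  4  -10  0 ]
  [ 0  0  1   -3  0 ]
  [ 0  0  0    0  1 ]
ρ2 → ρ2 − 4·ρ3
  [ 1  0  0   2  0 ]
  [ 0  1  0   2  0 ]
  [ 0  0  1  -3  0 ]
  [ 0  0  0   0  1 ]
Pivot columns are the columns containing a leading 1.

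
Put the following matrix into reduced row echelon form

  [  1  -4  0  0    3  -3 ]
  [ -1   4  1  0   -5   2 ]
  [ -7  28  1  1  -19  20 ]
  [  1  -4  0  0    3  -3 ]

[[1, -4, 0, 0, 3, -3], [0, 0, 1, 0, -2, -1], [0, 0, 0, 1, 4, 0], [0, 0, 0, 0, 0, 0]]

Add R1 to R2.
  [  1  -4  0  0    3  -3 ]
  [  0   0  1  0   -2  -1 ]
  [ -7  28  1  1  -19  20 ]
  [  1  -4  0  0    3  -3 ]
Add 7 times R1 to R3.
  [ 1  -4  0  0   3  -3 ]
  [ 0   0  1  0  -2  -1 ]
  [ 0   0  1  1   2  -1 ]
  [ 1  -4  0  0   3  -3 ]
Subtract R1 from R4.
  [ 1  -4  0  0   3  -3 ]
  [ 0   0  1  0  -2  -1 ]
  [ 0   0  1  1   2  -1 ]
  [ 0   0  0  0   0   0 ]
Subtract R2 from R3.
  [ 1  -4  0  0   3  -3 ]
  [ 0   0  1  0  -2  -1 ]
  [ 0   0  0  1   4   0 ]
  [ 0   0  0  0   0   0 ]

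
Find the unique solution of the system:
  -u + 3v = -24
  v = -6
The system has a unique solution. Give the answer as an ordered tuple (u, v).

(6, -6)

Form the augmented matrix and row-reduce:
  [ -1  3  |  -24 ]
  [  0  1  |   -6 ]
R1 ← -1·R1
  [ 1  -3  |  24 ]
  [ 0   1  |  -6 ]
R1 ← R1 + 3·R2
  [ 1  0  |   6 ]
  [ 0  1  |  -6 ]
Reading off the last column: u = 6, v = -6.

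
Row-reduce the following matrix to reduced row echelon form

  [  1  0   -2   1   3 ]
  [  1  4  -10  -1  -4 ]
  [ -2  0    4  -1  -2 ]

[[1, 0, -2, 0, -1], [0, 1, -2, 0, 1/4], [0, 0, 0, 1, 4]]

ρ2 ← ρ2 − ρ1
  [  1  0  -2   1   3 ]
  [  0  4  -8  -2  -7 ]
  [ -2  0   4  -1  -2 ]
ρ3 ← ρ3 + 2·ρ1
  [ 1  0  -2   1   3 ]
  [ 0  4  -8  -2  -7 ]
  [ 0  0   0   1   4 ]
ρ2 ← 1/4·ρ2
  [ 1  0  -2     1     3 ]
  [ 0  1  -2  -1/2  -7/4 ]
  [ 0  0   0     1     4 ]
ρ2 ← ρ2 + 1/2·ρ3
  [ 1  0  -2  1    3 ]
  [ 0  1  -2  0  1/4 ]
  [ 0  0   0  1    4 ]
ρ1 ← ρ1 − ρ3
  [ 1  0  -2  0   -1 ]
  [ 0  1  -2  0  1/4 ]
  [ 0  0   0  1    4 ]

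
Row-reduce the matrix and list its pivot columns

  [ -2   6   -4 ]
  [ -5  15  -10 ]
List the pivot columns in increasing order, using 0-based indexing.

Multiply R1 by -1/2.
  [  1  -3    2 ]
  [ -5  15  -10 ]
Add 5 times R1 to R2.
  [ 1  -3  2 ]
  [ 0   0  0 ]
Pivot columns are the columns containing a leading 1.

0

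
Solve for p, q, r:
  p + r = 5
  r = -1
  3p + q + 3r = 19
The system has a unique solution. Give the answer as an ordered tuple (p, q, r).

Form the augmented matrix and row-reduce:
  [ 1  0  1  |   5 ]
  [ 0  0  1  |  -1 ]
  [ 3  1  3  |  19 ]
R3 -> R3 − 3·R1
  [ 1  0  1  |   5 ]
  [ 0  0  1  |  -1 ]
  [ 0  1  0  |   4 ]
R2 <-> R3
  [ 1  0  1  |   5 ]
  [ 0  1  0  |   4 ]
  [ 0  0  1  |  -1 ]
R1 -> R1 − R3
  [ 1  0  0  |   6 ]
  [ 0  1  0  |   4 ]
  [ 0  0  1  |  -1 ]
Reading off the last column: p = 6, q = 4, r = -1.

(6, 4, -1)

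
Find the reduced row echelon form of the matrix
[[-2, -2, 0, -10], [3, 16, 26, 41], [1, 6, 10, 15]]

R1 → -1/2·R1
  [ 1   1   0   5 ]
  [ 3  16  26  41 ]
  [ 1   6  10  15 ]
R2 → R2 − 3·R1
  [ 1   1   0   5 ]
  [ 0  13  26  26 ]
  [ 1   6  10  15 ]
R3 → R3 − R1
  [ 1   1   0   5 ]
  [ 0  13  26  26 ]
  [ 0   5  10  10 ]
R2 → 1/13·R2
  [ 1  1   0   5 ]
  [ 0  1   2   2 ]
  [ 0  5  10  10 ]
R3 → R3 − 5·R2
  [ 1  1  0  5 ]
  [ 0  1  2  2 ]
  [ 0  0  0  0 ]
R1 → R1 − R2
  [ 1  0  -2  3 ]
  [ 0  1   2  2 ]
  [ 0  0   0  0 ]

[[1, 0, -2, 3], [0, 1, 2, 2], [0, 0, 0, 0]]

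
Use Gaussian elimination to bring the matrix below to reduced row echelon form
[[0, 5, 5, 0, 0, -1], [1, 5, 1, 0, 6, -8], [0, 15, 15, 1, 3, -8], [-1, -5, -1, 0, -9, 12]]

r1 <=> r2
r4 -> r4 + r1
r2 -> 1/5·r2
r3 -> r3 − 15·r2
r4 -> -1/3·r4
r3 -> r3 − 3·r4
r1 -> r1 − 6·r4
r1 -> r1 − 5·r2

[[1, 0, -4, 0, 0, 1], [0, 1, 1, 0, 0, -1/5], [0, 0, 0, 1, 0, -1], [0, 0, 0, 0, 1, -4/3]]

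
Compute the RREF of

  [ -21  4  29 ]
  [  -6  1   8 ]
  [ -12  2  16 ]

r1 := -1/21·r1
  [   1  -4/21  -29/21 ]
  [  -6      1       8 ]
  [ -12      2      16 ]
r2 := r2 + 6·r1
  [   1  -4/21  -29/21 ]
  [   0   -1/7    -2/7 ]
  [ -12      2      16 ]
r3 := r3 + 12·r1
  [ 1  -4/21  -29/21 ]
  [ 0   -1/7    -2/7 ]
  [ 0   -2/7    -4/7 ]
r2 := -7·r2
  [ 1  -4/21  -29/21 ]
  [ 0      1       2 ]
  [ 0   -2/7    -4/7 ]
r3 := r3 + 2/7·r2
  [ 1  -4/21  -29/21 ]
  [ 0      1       2 ]
  [ 0      0       0 ]
r1 := r1 + 4/21·r2
  [ 1  0  -1 ]
  [ 0  1   2 ]
  [ 0  0   0 ]

[[1, 0, -1], [0, 1, 2], [0, 0, 0]]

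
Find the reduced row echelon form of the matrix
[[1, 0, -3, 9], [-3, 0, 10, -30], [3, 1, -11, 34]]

[[1, 0, 0, 0], [0, 1, 0, 1], [0, 0, 1, -3]]

R2 -> R2 + 3·R1
  [ 1  0   -3   9 ]
  [ 0  0    1  -3 ]
  [ 3  1  -11  34 ]
R3 -> R3 − 3·R1
  [ 1  0  -3   9 ]
  [ 0  0   1  -3 ]
  [ 0  1  -2   7 ]
R2 <=> R3
  [ 1  0  -3   9 ]
  [ 0  1  -2   7 ]
  [ 0  0   1  -3 ]
R2 -> R2 + 2·R3
  [ 1  0  -3   9 ]
  [ 0  1   0   1 ]
  [ 0  0   1  -3 ]
R1 -> R1 + 3·R3
  [ 1  0  0   0 ]
  [ 0  1  0   1 ]
  [ 0  0  1  -3 ]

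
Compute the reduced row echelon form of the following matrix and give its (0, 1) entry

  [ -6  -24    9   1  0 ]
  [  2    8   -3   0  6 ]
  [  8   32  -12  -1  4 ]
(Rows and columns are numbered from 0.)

ρ1 -> -1/6·ρ1
  [ 1   4  -3/2  -1/6  0 ]
  [ 2   8    -3     0  6 ]
  [ 8  32   -12    -1  4 ]
ρ2 -> ρ2 − 2·ρ1
  [ 1   4  -3/2  -1/6  0 ]
  [ 0   0     0   1/3  6 ]
  [ 8  32   -12    -1  4 ]
ρ3 -> ρ3 − 8·ρ1
  [ 1  4  -3/2  -1/6  0 ]
  [ 0  0     0   1/3  6 ]
  [ 0  0     0   1/3  4 ]
ρ2 -> 3·ρ2
  [ 1  4  -3/2  -1/6   0 ]
  [ 0  0     0     1  18 ]
  [ 0  0     0   1/3   4 ]
ρ3 -> ρ3 − 1/3·ρ2
  [ 1  4  -3/2  -1/6   0 ]
  [ 0  0     0     1  18 ]
  [ 0  0     0     0  -2 ]
ρ3 -> -1/2·ρ3
  [ 1  4  -3/2  -1/6   0 ]
  [ 0  0     0     1  18 ]
  [ 0  0     0     0   1 ]
ρ2 -> ρ2 − 18·ρ3
  [ 1  4  -3/2  -1/6  0 ]
  [ 0  0     0     1  0 ]
  [ 0  0     0     0  1 ]
ρ1 -> ρ1 + 1/6·ρ2
  [ 1  4  -3/2  0  0 ]
  [ 0  0     0  1  0 ]
  [ 0  0     0  0  1 ]

4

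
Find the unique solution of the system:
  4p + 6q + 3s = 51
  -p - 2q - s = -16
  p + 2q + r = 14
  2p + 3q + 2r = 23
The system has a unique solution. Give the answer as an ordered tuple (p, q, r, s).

(3, 5, 1, 3)

Form the augmented matrix and row-reduce:
  [  4   6  0   3  |   51 ]
  [ -1  -2  0  -1  |  -16 ]
  [  1   2  1   0  |   14 ]
  [  2   3  2   0  |   23 ]
R1 → 1/4·R1
  [  1  3/2  0  3/4  |  51/4 ]
  [ -1   -2  0   -1  |   -16 ]
  [  1    2  1    0  |    14 ]
  [  2    3  2    0  |    23 ]
R2 → R2 + R1
  [ 1   3/2  0   3/4  |   51/4 ]
  [ 0  -1/2  0  -1/4  |  -13/4 ]
  [ 1     2  1     0  |     14 ]
  [ 2     3  2     0  |     23 ]
R3 → R3 − R1
  [ 1   3/2  0   3/4  |   51/4 ]
  [ 0  -1/2  0  -1/4  |  -13/4 ]
  [ 0   1/2  1  -3/4  |    5/4 ]
  [ 2     3  2     0  |     23 ]
R4 → R4 − 2·R1
  [ 1   3/2  0   3/4  |   51/4 ]
  [ 0  -1/2  0  -1/4  |  -13/4 ]
  [ 0   1/2  1  -3/4  |    5/4 ]
  [ 0     0  2  -3/2  |   -5/2 ]
R2 → -2·R2
  [ 1  3/2  0   3/4  |  51/4 ]
  [ 0    1  0   1/2  |  13/2 ]
  [ 0  1/2  1  -3/4  |   5/4 ]
  [ 0    0  2  -3/2  |  -5/2 ]
R3 → R3 − 1/2·R2
  [ 1  3/2  0   3/4  |  51/4 ]
  [ 0    1  0   1/2  |  13/2 ]
  [ 0    0  1    -1  |    -2 ]
  [ 0    0  2  -3/2  |  -5/2 ]
R4 → R4 − 2·R3
  [ 1  3/2  0  3/4  |  51/4 ]
  [ 0    1  0  1/2  |  13/2 ]
  [ 0    0  1   -1  |    -2 ]
  [ 0    0  0  1/2  |   3/2 ]
R4 → 2·R4
  [ 1  3/2  0  3/4  |  51/4 ]
  [ 0    1  0  1/2  |  13/2 ]
  [ 0    0  1   -1  |    -2 ]
  [ 0    0  0    1  |     3 ]
R3 → R3 + R4
  [ 1  3/2  0  3/4  |  51/4 ]
  [ 0    1  0  1/2  |  13/2 ]
  [ 0    0  1    0  |     1 ]
  [ 0    0  0    1  |     3 ]
R2 → R2 − 1/2·R4
  [ 1  3/2  0  3/4  |  51/4 ]
  [ 0    1  0    0  |     5 ]
  [ 0    0  1    0  |     1 ]
  [ 0    0  0    1  |     3 ]
R1 → R1 − 3/4·R4
  [ 1  3/2  0  0  |  21/2 ]
  [ 0    1  0  0  |     5 ]
  [ 0    0  1  0  |     1 ]
  [ 0    0  0  1  |     3 ]
R1 → R1 − 3/2·R2
  [ 1  0  0  0  |  3 ]
  [ 0  1  0  0  |  5 ]
  [ 0  0  1  0  |  1 ]
  [ 0  0  0  1  |  3 ]
Reading off the last column: p = 3, q = 5, r = 1, s = 3.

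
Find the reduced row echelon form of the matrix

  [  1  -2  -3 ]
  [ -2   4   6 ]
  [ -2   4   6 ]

[[1, -2, -3], [0, 0, 0], [0, 0, 0]]

r2 := r2 + 2·r1
  [  1  -2  -3 ]
  [  0   0   0 ]
  [ -2   4   6 ]
r3 := r3 + 2·r1
  [ 1  -2  -3 ]
  [ 0   0   0 ]
  [ 0   0   0 ]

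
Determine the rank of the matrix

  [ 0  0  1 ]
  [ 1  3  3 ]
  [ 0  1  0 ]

rank = 3

r1 <=> r2
  [ 1  3  3 ]
  [ 0  0  1 ]
  [ 0  1  0 ]
r2 <=> r3
  [ 1  3  3 ]
  [ 0  1  0 ]
  [ 0  0  1 ]
r1 → r1 − 3·r3
  [ 1  3  0 ]
  [ 0  1  0 ]
  [ 0  0  1 ]
r1 → r1 − 3·r2
  [ 1  0  0 ]
  [ 0  1  0 ]
  [ 0  0  1 ]
The reduced form has 3 nonzero rows.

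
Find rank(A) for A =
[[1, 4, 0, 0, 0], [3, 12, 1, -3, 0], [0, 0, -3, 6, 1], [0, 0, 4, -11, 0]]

rank = 4

R2 -> R2 − 3·R1
  [ 1  4   0    0  0 ]
  [ 0  0   1   -3  0 ]
  [ 0  0  -3    6  1 ]
  [ 0  0   4  -11  0 ]
R3 -> R3 + 3·R2
  [ 1  4  0    0  0 ]
  [ 0  0  1   -3  0 ]
  [ 0  0  0   -3  1 ]
  [ 0  0  4  -11  0 ]
R4 -> R4 − 4·R2
  [ 1  4  0   0  0 ]
  [ 0  0  1  -3  0 ]
  [ 0  0  0  -3  1 ]
  [ 0  0  0   1  0 ]
R3 -> -1/3·R3
  [ 1  4  0   0     0 ]
  [ 0  0  1  -3     0 ]
  [ 0  0  0   1  -1/3 ]
  [ 0  0  0   1     0 ]
R4 -> R4 − R3
  [ 1  4  0   0     0 ]
  [ 0  0  1  -3     0 ]
  [ 0  0  0   1  -1/3 ]
  [ 0  0  0   0   1/3 ]
R4 -> 3·R4
  [ 1  4  0   0     0 ]
  [ 0  0  1  -3     0 ]
  [ 0  0  0   1  -1/3 ]
  [ 0  0  0   0     1 ]
R3 -> R3 + 1/3·R4
  [ 1  4  0   0  0 ]
  [ 0  0  1  -3  0 ]
  [ 0  0  0   1  0 ]
  [ 0  0  0   0  1 ]
R2 -> R2 + 3·R3
  [ 1  4  0  0  0 ]
  [ 0  0  1  0  0 ]
  [ 0  0  0  1  0 ]
  [ 0  0  0  0  1 ]
The reduced form has 4 nonzero rows.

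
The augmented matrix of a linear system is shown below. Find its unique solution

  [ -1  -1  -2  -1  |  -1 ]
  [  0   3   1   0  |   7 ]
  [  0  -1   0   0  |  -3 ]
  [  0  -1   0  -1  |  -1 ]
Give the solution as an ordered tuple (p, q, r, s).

R1 := -1·R1
  [ 1   1  2   1  |   1 ]
  [ 0   3  1   0  |   7 ]
  [ 0  -1  0   0  |  -3 ]
  [ 0  -1  0  -1  |  -1 ]
R2 := 1/3·R2
  [ 1   1    2   1  |    1 ]
  [ 0   1  1/3   0  |  7/3 ]
  [ 0  -1    0   0  |   -3 ]
  [ 0  -1    0  -1  |   -1 ]
R3 := R3 + R2
  [ 1   1    2   1  |     1 ]
  [ 0   1  1/3   0  |   7/3 ]
  [ 0   0  1/3   0  |  -2/3 ]
  [ 0  -1    0  -1  |    -1 ]
R4 := R4 + R2
  [ 1  1    2   1  |     1 ]
  [ 0  1  1/3   0  |   7/3 ]
  [ 0  0  1/3   0  |  -2/3 ]
  [ 0  0  1/3  -1  |   4/3 ]
R3 := 3·R3
  [ 1  1    2   1  |    1 ]
  [ 0  1  1/3   0  |  7/3 ]
  [ 0  0    1   0  |   -2 ]
  [ 0  0  1/3  -1  |  4/3 ]
R4 := R4 − 1/3·R3
  [ 1  1    2   1  |    1 ]
  [ 0  1  1/3   0  |  7/3 ]
  [ 0  0    1   0  |   -2 ]
  [ 0  0    0  -1  |    2 ]
R4 := -1·R4
  [ 1  1    2  1  |    1 ]
  [ 0  1  1/3  0  |  7/3 ]
  [ 0  0    1  0  |   -2 ]
  [ 0  0    0  1  |   -2 ]
R1 := R1 − R4
  [ 1  1    2  0  |    3 ]
  [ 0  1  1/3  0  |  7/3 ]
  [ 0  0    1  0  |   -2 ]
  [ 0  0    0  1  |   -2 ]
R2 := R2 − 1/3·R3
  [ 1  1  2  0  |   3 ]
  [ 0  1  0  0  |   3 ]
  [ 0  0  1  0  |  -2 ]
  [ 0  0  0  1  |  -2 ]
R1 := R1 − 2·R3
  [ 1  1  0  0  |   7 ]
  [ 0  1  0  0  |   3 ]
  [ 0  0  1  0  |  -2 ]
  [ 0  0  0  1  |  -2 ]
R1 := R1 − R2
  [ 1  0  0  0  |   4 ]
  [ 0  1  0  0  |   3 ]
  [ 0  0  1  0  |  -2 ]
  [ 0  0  0  1  |  -2 ]
Reading off the last column: p = 4, q = 3, r = -2, s = -2.

(4, 3, -2, -2)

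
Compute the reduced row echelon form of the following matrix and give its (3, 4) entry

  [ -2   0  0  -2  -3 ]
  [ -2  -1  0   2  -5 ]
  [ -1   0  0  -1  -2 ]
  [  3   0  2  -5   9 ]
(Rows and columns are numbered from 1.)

-4

R1 ← -1/2·R1
  [  1   0  0   1  3/2 ]
  [ -2  -1  0   2   -5 ]
  [ -1   0  0  -1   -2 ]
  [  3   0  2  -5    9 ]
R2 ← R2 + 2·R1
  [  1   0  0   1  3/2 ]
  [  0  -1  0   4   -2 ]
  [ -1   0  0  -1   -2 ]
  [  3   0  2  -5    9 ]
R3 ← R3 + R1
  [ 1   0  0   1   3/2 ]
  [ 0  -1  0   4    -2 ]
  [ 0   0  0   0  -1/2 ]
  [ 3   0  2  -5     9 ]
R4 ← R4 − 3·R1
  [ 1   0  0   1   3/2 ]
  [ 0  -1  0   4    -2 ]
  [ 0   0  0   0  -1/2 ]
  [ 0   0  2  -8   9/2 ]
R2 ← -1·R2
  [ 1  0  0   1   3/2 ]
  [ 0  1  0  -4     2 ]
  [ 0  0  0   0  -1/2 ]
  [ 0  0  2  -8   9/2 ]
R3 <=> R4
  [ 1  0  0   1   3/2 ]
  [ 0  1  0  -4     2 ]
  [ 0  0  2  -8   9/2 ]
  [ 0  0  0   0  -1/2 ]
R3 ← 1/2·R3
  [ 1  0  0   1   3/2 ]
  [ 0  1  0  -4     2 ]
  [ 0  0  1  -4   9/4 ]
  [ 0  0  0   0  -1/2 ]
R4 ← -2·R4
  [ 1  0  0   1  3/2 ]
  [ 0  1  0  -4    2 ]
  [ 0  0  1  -4  9/4 ]
  [ 0  0  0   0    1 ]
R3 ← R3 − 9/4·R4
  [ 1  0  0   1  3/2 ]
  [ 0  1  0  -4    2 ]
  [ 0  0  1  -4    0 ]
  [ 0  0  0   0    1 ]
R2 ← R2 − 2·R4
  [ 1  0  0   1  3/2 ]
  [ 0  1  0  -4    0 ]
  [ 0  0  1  -4    0 ]
  [ 0  0  0   0    1 ]
R1 ← R1 − 3/2·R4
  [ 1  0  0   1  0 ]
  [ 0  1  0  -4  0 ]
  [ 0  0  1  -4  0 ]
  [ 0  0  0   0  1 ]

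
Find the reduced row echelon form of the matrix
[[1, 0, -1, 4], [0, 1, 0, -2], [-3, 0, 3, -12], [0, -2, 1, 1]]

[[1, 0, 0, 1], [0, 1, 0, -2], [0, 0, 1, -3], [0, 0, 0, 0]]

R3 → R3 + 3·R1
  [ 1   0  -1   4 ]
  [ 0   1   0  -2 ]
  [ 0   0   0   0 ]
  [ 0  -2   1   1 ]
R4 → R4 + 2·R2
  [ 1  0  -1   4 ]
  [ 0  1   0  -2 ]
  [ 0  0   0   0 ]
  [ 0  0   1  -3 ]
R3 <=> R4
  [ 1  0  -1   4 ]
  [ 0  1   0  -2 ]
  [ 0  0   1  -3 ]
  [ 0  0   0   0 ]
R1 → R1 + R3
  [ 1  0  0   1 ]
  [ 0  1  0  -2 ]
  [ 0  0  1  -3 ]
  [ 0  0  0   0 ]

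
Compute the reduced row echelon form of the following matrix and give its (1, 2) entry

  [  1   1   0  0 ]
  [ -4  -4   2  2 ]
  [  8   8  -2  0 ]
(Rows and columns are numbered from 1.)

1

R2 → R2 + 4·R1
  [ 1  1   0  0 ]
  [ 0  0   2  2 ]
  [ 8  8  -2  0 ]
R3 → R3 − 8·R1
  [ 1  1   0  0 ]
  [ 0  0   2  2 ]
  [ 0  0  -2  0 ]
R2 → 1/2·R2
  [ 1  1   0  0 ]
  [ 0  0   1  1 ]
  [ 0  0  -2  0 ]
R3 → R3 + 2·R2
  [ 1  1  0  0 ]
  [ 0  0  1  1 ]
  [ 0  0  0  2 ]
R3 → 1/2·R3
  [ 1  1  0  0 ]
  [ 0  0  1  1 ]
  [ 0  0  0  1 ]
R2 → R2 − R3
  [ 1  1  0  0 ]
  [ 0  0  1  0 ]
  [ 0  0  0  1 ]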